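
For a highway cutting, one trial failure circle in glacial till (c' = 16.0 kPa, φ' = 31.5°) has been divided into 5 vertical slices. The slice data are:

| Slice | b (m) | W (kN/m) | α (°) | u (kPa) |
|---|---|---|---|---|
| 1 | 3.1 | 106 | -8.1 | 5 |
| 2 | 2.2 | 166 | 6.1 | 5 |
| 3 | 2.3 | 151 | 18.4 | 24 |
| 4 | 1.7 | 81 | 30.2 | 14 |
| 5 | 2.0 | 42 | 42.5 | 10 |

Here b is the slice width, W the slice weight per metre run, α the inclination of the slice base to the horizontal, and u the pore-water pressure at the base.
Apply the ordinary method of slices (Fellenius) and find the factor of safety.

Ordinary method of slices: FS = Σ[c'·Δl_i + (W_i cosα_i − u_i·Δl_i)·tanφ'] / Σ W_i sinα_i, with Δl_i = b_i / cosα_i.
Slice 1: Δl = 3.1/cos(-8.1°) = 3.131 m; N'_1 = 106·cos(-8.1°) − 5·3.131 = 89.3; c'Δl = 50.10; W sinα = -14.9
Slice 2: Δl = 2.2/cos6.1° = 2.213 m; N'_2 = 166·cos6.1° − 5·2.213 = 154.0; c'Δl = 35.40; W sinα = 17.6
Slice 3: Δl = 2.3/cos18.4° = 2.424 m; N'_3 = 151·cos18.4° − 24·2.424 = 85.1; c'Δl = 38.78; W sinα = 47.7
Slice 4: Δl = 1.7/cos30.2° = 1.967 m; N'_4 = 81·cos30.2° − 14·1.967 = 42.5; c'Δl = 31.47; W sinα = 40.7
Slice 5: Δl = 2.0/cos42.5° = 2.713 m; N'_5 = 42·cos42.5° − 10·2.713 = 3.8; c'Δl = 43.40; W sinα = 28.4
Σc'Δl = 199.2 kN/m; ΣN' = 374.7 kN/m; ΣW sinα = 119.5 kN/m
Resisting = 199.2 + 374.7·tan31.5° = 199.2 + 229.6 = 428.8 kN/m
FS = 428.8 / 119.5 = 3.588

FS = 3.59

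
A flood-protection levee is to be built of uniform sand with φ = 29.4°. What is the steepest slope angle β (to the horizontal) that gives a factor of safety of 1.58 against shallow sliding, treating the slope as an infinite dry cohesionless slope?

For an infinite dry cohesionless slope FS = tanφ/tanβ, so tanβ = tanφ / FS.
tanβ = tan29.4° / 1.58 = 0.5635 / 1.58 = 0.3566
β = arctan(0.3566) = 19.63°

β = 19.6°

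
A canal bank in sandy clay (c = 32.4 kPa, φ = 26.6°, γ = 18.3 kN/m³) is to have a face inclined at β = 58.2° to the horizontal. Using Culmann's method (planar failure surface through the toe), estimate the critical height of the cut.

H_c = 36.30 m

Culmann's analysis gives the critical failure plane at α_cr = (β + φ)/2 = (58.2 + 26.6)/2 = 42.4°, and the critical height
H_c = (4c/γ) · sinβ cosφ / [1 − cos(β − φ)]
    = (4·32.4/18.3) · sin58.2°·cos26.6° / [1 − cos(31.6°)]
    = 7.082 · 0.8499·0.8942 / [1 − 0.8517]
    = 7.082 · 0.7599 / 0.1483
    = 36.30 m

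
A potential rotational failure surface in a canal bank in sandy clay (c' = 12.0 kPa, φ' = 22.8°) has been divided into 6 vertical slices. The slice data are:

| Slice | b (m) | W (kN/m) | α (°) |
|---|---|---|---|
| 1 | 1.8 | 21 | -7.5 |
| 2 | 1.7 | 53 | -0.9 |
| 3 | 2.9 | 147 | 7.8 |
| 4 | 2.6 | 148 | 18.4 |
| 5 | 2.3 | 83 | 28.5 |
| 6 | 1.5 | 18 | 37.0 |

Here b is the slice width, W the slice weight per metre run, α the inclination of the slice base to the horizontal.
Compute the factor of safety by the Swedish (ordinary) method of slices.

FS = 3.10

Ordinary method of slices: FS = Σ[c'·Δl_i + (W_i cosα_i)·tanφ'] / Σ W_i sinα_i, with Δl_i = b_i / cosα_i.
Slice 1: Δl = 1.8/cos(-7.5°) = 1.816 m; N'_1 = 21·cos(-7.5°) = 20.8; c'Δl = 21.79; W sinα = -2.7
Slice 2: Δl = 1.7/cos(-0.9°) = 1.700 m; N'_2 = 53·cos(-0.9°) = 53.0; c'Δl = 20.40; W sinα = -0.8
Slice 3: Δl = 2.9/cos7.8° = 2.927 m; N'_3 = 147·cos7.8° = 145.6; c'Δl = 35.12; W sinα = 20.0
Slice 4: Δl = 2.6/cos18.4° = 2.740 m; N'_4 = 148·cos18.4° = 140.4; c'Δl = 32.88; W sinα = 46.7
Slice 5: Δl = 2.3/cos28.5° = 2.617 m; N'_5 = 83·cos28.5° = 72.9; c'Δl = 31.41; W sinα = 39.6
Slice 6: Δl = 1.5/cos37.0° = 1.878 m; N'_6 = 18·cos37.0° = 14.4; c'Δl = 22.54; W sinα = 10.8
Σc'Δl = 164.1 kN/m; ΣN' = 447.2 kN/m; ΣW sinα = 113.5 kN/m
Resisting = 164.1 + 447.2·tan22.8° = 164.1 + 188.0 = 352.1 kN/m
FS = 352.1 / 113.5 = 3.102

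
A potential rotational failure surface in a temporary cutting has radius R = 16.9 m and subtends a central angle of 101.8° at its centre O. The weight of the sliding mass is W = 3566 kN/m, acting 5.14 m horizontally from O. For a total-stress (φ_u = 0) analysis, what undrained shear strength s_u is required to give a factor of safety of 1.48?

FS = s_u·L_a·R / (W·d), so s_u = FS·W·d / (L_a·R).
Arc length L_a = R·θ = 16.9·(101.8°·π/180) = 16.9·1.7767 = 30.03 m
s_u = 1.48·3566·5.14 / (30.03·16.9) = 27127.3 / 507.46 = 53.46 kPa

s_u = 53.5 kPa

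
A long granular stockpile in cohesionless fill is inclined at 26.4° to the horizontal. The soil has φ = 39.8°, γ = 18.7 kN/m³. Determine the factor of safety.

FS = 1.68

For a dry cohesionless infinite slope the factor of safety is FS = tanφ / tanβ.
FS = tan39.8° / tan26.4° = 0.8332 / 0.4964 = 1.678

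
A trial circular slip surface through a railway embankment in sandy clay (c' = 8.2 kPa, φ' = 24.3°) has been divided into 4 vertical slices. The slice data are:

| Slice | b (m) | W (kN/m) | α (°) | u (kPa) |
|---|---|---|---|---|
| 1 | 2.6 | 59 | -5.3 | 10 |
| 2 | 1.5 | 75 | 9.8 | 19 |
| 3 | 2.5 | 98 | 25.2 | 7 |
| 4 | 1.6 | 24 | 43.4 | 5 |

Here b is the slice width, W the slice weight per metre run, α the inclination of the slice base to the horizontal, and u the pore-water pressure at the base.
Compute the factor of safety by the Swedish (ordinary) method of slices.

Ordinary method of slices: FS = Σ[c'·Δl_i + (W_i cosα_i − u_i·Δl_i)·tanφ'] / Σ W_i sinα_i, with Δl_i = b_i / cosα_i.
Slice 1: Δl = 2.6/cos(-5.3°) = 2.611 m; N'_1 = 59·cos(-5.3°) − 10·2.611 = 32.6; c'Δl = 21.41; W sinα = -5.4
Slice 2: Δl = 1.5/cos9.8° = 1.522 m; N'_2 = 75·cos9.8° − 19·1.522 = 45.0; c'Δl = 12.48; W sinα = 12.8
Slice 3: Δl = 2.5/cos25.2° = 2.763 m; N'_3 = 98·cos25.2° − 7·2.763 = 69.3; c'Δl = 22.66; W sinα = 41.7
Slice 4: Δl = 1.6/cos43.4° = 2.202 m; N'_4 = 24·cos43.4° − 5·2.202 = 6.4; c'Δl = 18.06; W sinα = 16.5
Σc'Δl = 74.6 kN/m; ΣN' = 153.4 kN/m; ΣW sinα = 65.5 kN/m
Resisting = 74.6 + 153.4·tan24.3° = 74.6 + 69.3 = 143.9 kN/m
FS = 143.9 / 65.5 = 2.195

FS = 2.20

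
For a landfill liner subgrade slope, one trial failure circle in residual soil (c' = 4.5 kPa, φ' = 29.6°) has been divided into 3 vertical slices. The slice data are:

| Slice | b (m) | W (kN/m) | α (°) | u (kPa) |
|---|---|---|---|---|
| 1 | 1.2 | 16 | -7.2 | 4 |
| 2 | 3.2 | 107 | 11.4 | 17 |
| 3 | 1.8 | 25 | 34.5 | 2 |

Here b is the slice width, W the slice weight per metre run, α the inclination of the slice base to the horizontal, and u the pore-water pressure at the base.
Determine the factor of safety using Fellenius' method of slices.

Ordinary method of slices: FS = Σ[c'·Δl_i + (W_i cosα_i − u_i·Δl_i)·tanφ'] / Σ W_i sinα_i, with Δl_i = b_i / cosα_i.
Slice 1: Δl = 1.2/cos(-7.2°) = 1.210 m; N'_1 = 16·cos(-7.2°) − 4·1.210 = 11.0; c'Δl = 5.44; W sinα = -2.0
Slice 2: Δl = 3.2/cos11.4° = 3.264 m; N'_2 = 107·cos11.4° − 17·3.264 = 49.4; c'Δl = 14.69; W sinα = 21.1
Slice 3: Δl = 1.8/cos34.5° = 2.184 m; N'_3 = 25·cos34.5° − 2·2.184 = 16.2; c'Δl = 9.83; W sinα = 14.2
Σc'Δl = 30.0 kN/m; ΣN' = 76.7 kN/m; ΣW sinα = 33.3 kN/m
Resisting = 30.0 + 76.7·tan29.6° = 30.0 + 43.6 = 73.5 kN/m
FS = 73.5 / 33.3 = 2.207

FS = 2.21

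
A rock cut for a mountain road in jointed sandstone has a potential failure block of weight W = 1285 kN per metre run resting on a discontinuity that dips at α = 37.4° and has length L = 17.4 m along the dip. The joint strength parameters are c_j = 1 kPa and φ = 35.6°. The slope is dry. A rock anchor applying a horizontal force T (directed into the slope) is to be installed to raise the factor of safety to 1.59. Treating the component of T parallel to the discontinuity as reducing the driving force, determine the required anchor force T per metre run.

T = 290 kN/m

Resolving forces along and normal to the sliding plane, with the horizontal anchor force T adding T·sinα to the effective normal force and T·cosα acting up the plane against the driving force:
FS = [c_jL + (W cosα + T sinα) tanφ] / [W sinα − T cosα]
Without the anchor: N' = 1020.8 kN/m, driving T_d = 780.5 kN/m, resisting R = 1·17.4 + 1020.8·tan35.6° = 748.2 kN/m, FS = 0.96.
Setting FS = 1.59 and solving for T:
1.59·(780.5 − T cos37.4°) = 748.2 + T sin37.4°·tan35.6°
T·(sin37.4°·tan35.6° + 1.59·cos37.4°) = 1.59·780.5 − 748.2
T·(0.6074·0.7159 + 1.59·0.7944) = 1241.0 − 748.2 = 492.7
T·1.6980 = 492.7
T = 290.2 kN/m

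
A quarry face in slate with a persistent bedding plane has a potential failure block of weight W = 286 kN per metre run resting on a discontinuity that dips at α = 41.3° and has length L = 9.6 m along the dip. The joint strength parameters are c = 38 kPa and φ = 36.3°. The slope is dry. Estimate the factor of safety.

FS = 2.77

Resolving the block weight along and normal to the plane and applying the Mohr–Coulomb strength on the joint:
N' = W cosα = 286·cos41.3° = 214.9 kN/m
Driving force T = W sinα = 286·sin41.3° = 188.8 kN/m
Resisting force R = c·L + N'·tanφ = 38·9.6 + 214.9·tan36.3° = 364.8 + 157.8 = 522.6 kN/m
FS = R / T = 522.6 / 188.8 = 2.769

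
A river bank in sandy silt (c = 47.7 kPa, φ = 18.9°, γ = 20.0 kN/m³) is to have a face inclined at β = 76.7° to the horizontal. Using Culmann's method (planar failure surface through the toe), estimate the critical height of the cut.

H_c = 18.80 m

Culmann's analysis gives the critical failure plane at α_cr = (β + φ)/2 = (76.7 + 18.9)/2 = 47.8°, and the critical height
H_c = (4c/γ) · sinβ cosφ / [1 − cos(β − φ)]
    = (4·47.7/20.0) · sin76.7°·cos18.9° / [1 − cos(57.8°)]
    = 9.540 · 0.9732·0.9461 / [1 − 0.5329]
    = 9.540 · 0.9207 / 0.4671
    = 18.80 m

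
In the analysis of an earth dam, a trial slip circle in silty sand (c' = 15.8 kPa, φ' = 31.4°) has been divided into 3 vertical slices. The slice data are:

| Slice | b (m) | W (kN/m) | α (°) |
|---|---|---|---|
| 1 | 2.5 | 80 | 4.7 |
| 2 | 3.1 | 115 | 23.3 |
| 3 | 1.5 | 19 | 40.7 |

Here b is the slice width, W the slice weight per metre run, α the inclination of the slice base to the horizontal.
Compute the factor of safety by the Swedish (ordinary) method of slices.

Ordinary method of slices: FS = Σ[c'·Δl_i + (W_i cosα_i)·tanφ'] / Σ W_i sinα_i, with Δl_i = b_i / cosα_i.
Slice 1: Δl = 2.5/cos4.7° = 2.508 m; N'_1 = 80·cos4.7° = 79.7; c'Δl = 39.63; W sinα = 6.6
Slice 2: Δl = 3.1/cos23.3° = 3.375 m; N'_2 = 115·cos23.3° = 105.6; c'Δl = 53.33; W sinα = 45.5
Slice 3: Δl = 1.5/cos40.7° = 1.979 m; N'_3 = 19·cos40.7° = 14.4; c'Δl = 31.26; W sinα = 12.4
Σc'Δl = 124.2 kN/m; ΣN' = 199.8 kN/m; ΣW sinα = 64.4 kN/m
Resisting = 124.2 + 199.8·tan31.4° = 124.2 + 121.9 = 246.2 kN/m
FS = 246.2 / 64.4 = 3.820

FS = 3.82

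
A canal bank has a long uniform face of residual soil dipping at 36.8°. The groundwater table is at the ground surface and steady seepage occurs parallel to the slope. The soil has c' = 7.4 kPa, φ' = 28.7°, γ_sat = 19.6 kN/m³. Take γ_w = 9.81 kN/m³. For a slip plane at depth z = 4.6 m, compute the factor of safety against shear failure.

FS = 0.54

With seepage parallel to the slope and the water table at the surface, the effective normal stress on the slip plane uses the buoyant unit weight γ' = γ_sat − γ_w while the driving shear stress uses γ_sat:
FS = [c' + γ' z cos²β tanφ'] / [γ_sat z sinβ cosβ]
γ' = 19.6 − 9.81 = 9.79 kN/m³
Numerator = 7.4 + 9.79·4.6·cos²36.8°·tan28.7° = 7.4 + 9.79·4.6·0.6412·0.5475 = 23.208 kPa
Denominator = 19.6·4.6·sin36.8°·cos36.8° = 19.6·4.6·0.5990·0.8007 = 43.246 kPa
FS = 23.208 / 43.246 = 0.537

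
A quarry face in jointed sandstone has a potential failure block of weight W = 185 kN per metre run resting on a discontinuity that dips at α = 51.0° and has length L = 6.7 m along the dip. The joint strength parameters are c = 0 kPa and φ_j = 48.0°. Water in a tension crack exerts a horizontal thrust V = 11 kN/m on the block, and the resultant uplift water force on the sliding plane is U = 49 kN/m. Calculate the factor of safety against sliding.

FS = 0.43

Resolving the block weight along and normal to the plane and applying the Mohr–Coulomb strength on the joint:
N' = W cosα − U − V sinα = 185·cos51.0° − 49 − 11·sin51.0° = 58.9 kN/m
Driving force T = W sinα + V cosα = 185·sin51.0° + 11·cos51.0° = 150.7 kN/m
Resisting force R = c·L + N'·tanφ_j = 0·6.7 + 58.9·tan48.0° = 0.0 + 65.4 = 65.4 kN/m
FS = R / T = 65.4 / 150.7 = 0.434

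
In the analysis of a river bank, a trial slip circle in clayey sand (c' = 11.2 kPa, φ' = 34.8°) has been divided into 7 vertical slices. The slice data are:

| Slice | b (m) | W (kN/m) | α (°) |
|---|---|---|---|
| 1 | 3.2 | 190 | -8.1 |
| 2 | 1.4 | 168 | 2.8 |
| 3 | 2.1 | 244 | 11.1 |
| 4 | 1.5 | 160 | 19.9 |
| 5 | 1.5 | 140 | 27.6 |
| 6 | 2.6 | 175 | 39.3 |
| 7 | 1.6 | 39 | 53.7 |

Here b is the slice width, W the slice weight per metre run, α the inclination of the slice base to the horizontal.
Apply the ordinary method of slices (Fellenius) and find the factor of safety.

Ordinary method of slices: FS = Σ[c'·Δl_i + (W_i cosα_i)·tanφ'] / Σ W_i sinα_i, with Δl_i = b_i / cosα_i.
Slice 1: Δl = 3.2/cos(-8.1°) = 3.232 m; N'_1 = 190·cos(-8.1°) = 188.1; c'Δl = 36.20; W sinα = -26.8
Slice 2: Δl = 1.4/cos2.8° = 1.402 m; N'_2 = 168·cos2.8° = 167.8; c'Δl = 15.70; W sinα = 8.2
Slice 3: Δl = 2.1/cos11.1° = 2.140 m; N'_3 = 244·cos11.1° = 239.4; c'Δl = 23.97; W sinα = 47.0
Slice 4: Δl = 1.5/cos19.9° = 1.595 m; N'_4 = 160·cos19.9° = 150.4; c'Δl = 17.87; W sinα = 54.5
Slice 5: Δl = 1.5/cos27.6° = 1.693 m; N'_5 = 140·cos27.6° = 124.1; c'Δl = 18.96; W sinα = 64.9
Slice 6: Δl = 2.6/cos39.3° = 3.360 m; N'_6 = 175·cos39.3° = 135.4; c'Δl = 37.63; W sinα = 110.8
Slice 7: Δl = 1.6/cos53.7° = 2.703 m; N'_7 = 39·cos53.7° = 23.1; c'Δl = 30.27; W sinα = 31.4
Σc'Δl = 180.6 kN/m; ΣN' = 1028.4 kN/m; ΣW sinα = 290.0 kN/m
Resisting = 180.6 + 1028.4·tan34.8° = 180.6 + 714.7 = 895.3 kN/m
FS = 895.3 / 290.0 = 3.087

FS = 3.09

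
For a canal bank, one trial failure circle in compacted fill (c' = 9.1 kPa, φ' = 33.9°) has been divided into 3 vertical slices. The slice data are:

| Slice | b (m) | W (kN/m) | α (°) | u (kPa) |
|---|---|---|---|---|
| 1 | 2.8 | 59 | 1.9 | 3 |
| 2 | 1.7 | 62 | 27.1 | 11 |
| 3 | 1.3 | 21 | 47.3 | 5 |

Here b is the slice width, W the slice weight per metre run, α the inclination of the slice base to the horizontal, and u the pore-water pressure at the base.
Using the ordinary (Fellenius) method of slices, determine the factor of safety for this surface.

FS = 2.64

Ordinary method of slices: FS = Σ[c'·Δl_i + (W_i cosα_i − u_i·Δl_i)·tanφ'] / Σ W_i sinα_i, with Δl_i = b_i / cosα_i.
Slice 1: Δl = 2.8/cos1.9° = 2.802 m; N'_1 = 59·cos1.9° − 3·2.802 = 50.6; c'Δl = 25.49; W sinα = 2.0
Slice 2: Δl = 1.7/cos27.1° = 1.910 m; N'_2 = 62·cos27.1° − 11·1.910 = 34.2; c'Δl = 17.38; W sinα = 28.2
Slice 3: Δl = 1.3/cos47.3° = 1.917 m; N'_3 = 21·cos47.3° − 5·1.917 = 4.7; c'Δl = 17.44; W sinα = 15.4
Σc'Δl = 60.3 kN/m; ΣN' = 89.4 kN/m; ΣW sinα = 45.6 kN/m
Resisting = 60.3 + 89.4·tan33.9° = 60.3 + 60.1 = 120.4 kN/m
FS = 120.4 / 45.6 = 2.638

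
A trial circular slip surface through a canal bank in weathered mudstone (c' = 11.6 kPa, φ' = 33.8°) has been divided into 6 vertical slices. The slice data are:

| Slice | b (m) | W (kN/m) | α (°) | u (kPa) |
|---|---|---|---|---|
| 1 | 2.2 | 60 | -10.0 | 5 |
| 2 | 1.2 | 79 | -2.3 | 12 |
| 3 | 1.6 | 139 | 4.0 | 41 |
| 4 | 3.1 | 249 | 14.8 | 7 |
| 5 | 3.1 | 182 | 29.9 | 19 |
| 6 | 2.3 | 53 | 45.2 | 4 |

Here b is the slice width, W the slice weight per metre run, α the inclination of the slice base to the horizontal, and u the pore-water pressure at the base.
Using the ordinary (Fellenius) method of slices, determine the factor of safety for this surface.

Ordinary method of slices: FS = Σ[c'·Δl_i + (W_i cosα_i − u_i·Δl_i)·tanφ'] / Σ W_i sinα_i, with Δl_i = b_i / cosα_i.
Slice 1: Δl = 2.2/cos(-10.0°) = 2.234 m; N'_1 = 60·cos(-10.0°) − 5·2.234 = 47.9; c'Δl = 25.91; W sinα = -10.4
Slice 2: Δl = 1.2/cos(-2.3°) = 1.201 m; N'_2 = 79·cos(-2.3°) − 12·1.201 = 64.5; c'Δl = 13.93; W sinα = -3.2
Slice 3: Δl = 1.6/cos4.0° = 1.604 m; N'_3 = 139·cos4.0° − 41·1.604 = 72.9; c'Δl = 18.61; W sinα = 9.7
Slice 4: Δl = 3.1/cos14.8° = 3.206 m; N'_4 = 249·cos14.8° − 7·3.206 = 218.3; c'Δl = 37.19; W sinα = 63.6
Slice 5: Δl = 3.1/cos29.9° = 3.576 m; N'_5 = 182·cos29.9° − 19·3.576 = 89.8; c'Δl = 41.48; W sinα = 90.7
Slice 6: Δl = 2.3/cos45.2° = 3.264 m; N'_6 = 53·cos45.2° − 4·3.264 = 24.3; c'Δl = 37.86; W sinα = 37.6
Σc'Δl = 175.0 kN/m; ΣN' = 517.8 kN/m; ΣW sinα = 188.0 kN/m
Resisting = 175.0 + 517.8·tan33.8° = 175.0 + 346.6 = 521.6 kN/m
FS = 521.6 / 188.0 = 2.774

FS = 2.77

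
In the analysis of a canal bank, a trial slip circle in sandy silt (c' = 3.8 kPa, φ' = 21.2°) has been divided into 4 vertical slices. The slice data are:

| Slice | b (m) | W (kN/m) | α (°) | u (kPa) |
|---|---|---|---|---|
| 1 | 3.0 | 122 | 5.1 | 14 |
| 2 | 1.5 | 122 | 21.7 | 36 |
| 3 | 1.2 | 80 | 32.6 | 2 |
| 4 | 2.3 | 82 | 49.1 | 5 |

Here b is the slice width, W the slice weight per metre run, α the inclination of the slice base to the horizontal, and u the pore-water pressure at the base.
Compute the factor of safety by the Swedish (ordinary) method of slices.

Ordinary method of slices: FS = Σ[c'·Δl_i + (W_i cosα_i − u_i·Δl_i)·tanφ'] / Σ W_i sinα_i, with Δl_i = b_i / cosα_i.
Slice 1: Δl = 3.0/cos5.1° = 3.012 m; N'_1 = 122·cos5.1° − 14·3.012 = 79.4; c'Δl = 11.45; W sinα = 10.8
Slice 2: Δl = 1.5/cos21.7° = 1.614 m; N'_2 = 122·cos21.7° − 36·1.614 = 55.2; c'Δl = 6.13; W sinα = 45.1
Slice 3: Δl = 1.2/cos32.6° = 1.424 m; N'_3 = 80·cos32.6° − 2·1.424 = 64.5; c'Δl = 5.41; W sinα = 43.1
Slice 4: Δl = 2.3/cos49.1° = 3.513 m; N'_4 = 82·cos49.1° − 5·3.513 = 36.1; c'Δl = 13.35; W sinα = 62.0
Σc'Δl = 36.3 kN/m; ΣN' = 235.3 kN/m; ΣW sinα = 161.0 kN/m
Resisting = 36.3 + 235.3·tan21.2° = 36.3 + 91.3 = 127.6 kN/m
FS = 127.6 / 161.0 = 0.792

FS = 0.79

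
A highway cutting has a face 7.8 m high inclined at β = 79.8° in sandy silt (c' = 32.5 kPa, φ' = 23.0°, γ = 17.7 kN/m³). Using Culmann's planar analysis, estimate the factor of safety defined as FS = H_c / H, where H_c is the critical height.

H_c = (4c'/γ) · sinβ cosφ' / [1 − cos(β − φ')]
    = (4·32.5/17.7) · sin79.8°·cos23.0° / [1 − cos56.8°]
    = 7.345 · 0.9060 / 0.4524 = 14.71 m
FS = H_c / H = 14.71 / 7.8 = 1.885

FS = 1.89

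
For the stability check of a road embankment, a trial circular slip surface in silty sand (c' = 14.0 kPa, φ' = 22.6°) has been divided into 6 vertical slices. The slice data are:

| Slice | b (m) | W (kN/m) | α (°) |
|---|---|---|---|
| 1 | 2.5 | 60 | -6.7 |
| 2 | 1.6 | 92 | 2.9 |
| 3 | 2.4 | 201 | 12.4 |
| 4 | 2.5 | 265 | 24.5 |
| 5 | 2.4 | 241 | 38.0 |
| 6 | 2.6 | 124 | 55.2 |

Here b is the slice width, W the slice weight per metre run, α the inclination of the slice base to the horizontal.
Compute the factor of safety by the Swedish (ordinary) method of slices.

Ordinary method of slices: FS = Σ[c'·Δl_i + (W_i cosα_i)·tanφ'] / Σ W_i sinα_i, with Δl_i = b_i / cosα_i.
Slice 1: Δl = 2.5/cos(-6.7°) = 2.517 m; N'_1 = 60·cos(-6.7°) = 59.6; c'Δl = 35.24; W sinα = -7.0
Slice 2: Δl = 1.6/cos2.9° = 1.602 m; N'_2 = 92·cos2.9° = 91.9; c'Δl = 22.43; W sinα = 4.7
Slice 3: Δl = 2.4/cos12.4° = 2.457 m; N'_3 = 201·cos12.4° = 196.3; c'Δl = 34.40; W sinα = 43.2
Slice 4: Δl = 2.5/cos24.5° = 2.747 m; N'_4 = 265·cos24.5° = 241.1; c'Δl = 38.46; W sinα = 109.9
Slice 5: Δl = 2.4/cos38.0° = 3.046 m; N'_5 = 241·cos38.0° = 189.9; c'Δl = 42.64; W sinα = 148.4
Slice 6: Δl = 2.6/cos55.2° = 4.556 m; N'_6 = 124·cos55.2° = 70.8; c'Δl = 63.78; W sinα = 101.8
Σc'Δl = 237.0 kN/m; ΣN' = 849.6 kN/m; ΣW sinα = 400.9 kN/m
Resisting = 237.0 + 849.6·tan22.6° = 237.0 + 353.7 = 590.6 kN/m
FS = 590.6 / 400.9 = 1.473

FS = 1.47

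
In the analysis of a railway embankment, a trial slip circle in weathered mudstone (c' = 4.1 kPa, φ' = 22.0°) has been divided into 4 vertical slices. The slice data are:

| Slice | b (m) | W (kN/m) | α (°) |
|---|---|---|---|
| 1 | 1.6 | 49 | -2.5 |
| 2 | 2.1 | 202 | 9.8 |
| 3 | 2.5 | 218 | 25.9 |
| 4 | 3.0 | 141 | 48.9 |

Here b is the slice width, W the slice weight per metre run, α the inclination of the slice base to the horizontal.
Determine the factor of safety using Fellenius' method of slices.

FS = 1.12

Ordinary method of slices: FS = Σ[c'·Δl_i + (W_i cosα_i)·tanφ'] / Σ W_i sinα_i, with Δl_i = b_i / cosα_i.
Slice 1: Δl = 1.6/cos(-2.5°) = 1.602 m; N'_1 = 49·cos(-2.5°) = 49.0; c'Δl = 6.57; W sinα = -2.1
Slice 2: Δl = 2.1/cos9.8° = 2.131 m; N'_2 = 202·cos9.8° = 199.1; c'Δl = 8.74; W sinα = 34.4
Slice 3: Δl = 2.5/cos25.9° = 2.779 m; N'_3 = 218·cos25.9° = 196.1; c'Δl = 11.39; W sinα = 95.2
Slice 4: Δl = 3.0/cos48.9° = 4.564 m; N'_4 = 141·cos48.9° = 92.7; c'Δl = 18.71; W sinα = 106.3
Σc'Δl = 45.4 kN/m; ΣN' = 536.8 kN/m; ΣW sinα = 233.7 kN/m
Resisting = 45.4 + 536.8·tan22.0° = 45.4 + 216.9 = 262.3 kN/m
FS = 262.3 / 233.7 = 1.122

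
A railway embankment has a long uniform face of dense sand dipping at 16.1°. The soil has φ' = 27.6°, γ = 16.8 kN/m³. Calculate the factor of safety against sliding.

FS = 1.81

For a dry cohesionless infinite slope the factor of safety is FS = tanφ' / tanβ.
FS = tan27.6° / tan16.1° = 0.5228 / 0.2886 = 1.811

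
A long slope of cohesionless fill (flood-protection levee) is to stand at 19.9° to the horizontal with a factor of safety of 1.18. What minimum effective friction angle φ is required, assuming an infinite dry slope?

φ = 23.1°

FS = tanφ/tanβ ⇒ tanφ = FS · tanβ = 1.18 · tan19.9° = 0.4272
φ = arctan(0.4272) = 23.13°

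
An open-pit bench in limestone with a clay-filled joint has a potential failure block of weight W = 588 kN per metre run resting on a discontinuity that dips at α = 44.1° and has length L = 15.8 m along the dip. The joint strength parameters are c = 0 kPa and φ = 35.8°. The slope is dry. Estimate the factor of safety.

FS = 0.74

Resolving the block weight along and normal to the plane and applying the Mohr–Coulomb strength on the joint:
N' = W cosα = 588·cos44.1° = 422.3 kN/m
Driving force T = W sinα = 588·sin44.1° = 409.2 kN/m
Resisting force R = c·L + N'·tanφ = 0·15.8 + 422.3·tan35.8° = 0.0 + 304.5 = 304.5 kN/m
FS = R / T = 304.5 / 409.2 = 0.744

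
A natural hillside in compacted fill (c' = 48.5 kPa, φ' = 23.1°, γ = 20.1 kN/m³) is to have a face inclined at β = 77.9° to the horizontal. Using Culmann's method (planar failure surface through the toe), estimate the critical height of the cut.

Culmann's analysis gives the critical failure plane at α_cr = (β + φ')/2 = (77.9 + 23.1)/2 = 50.5°, and the critical height
H_c = (4c'/γ) · sinβ cosφ' / [1 − cos(β − φ')]
    = (4·48.5/20.1) · sin77.9°·cos23.1° / [1 − cos(54.8°)]
    = 9.652 · 0.9778·0.9198 / [1 − 0.5764]
    = 9.652 · 0.8994 / 0.4236
    = 20.49 m

H_c = 20.49 m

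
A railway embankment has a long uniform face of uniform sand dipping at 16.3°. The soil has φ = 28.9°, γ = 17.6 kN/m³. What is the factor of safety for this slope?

FS = 1.89

For a dry cohesionless infinite slope the factor of safety is FS = tanφ / tanβ.
FS = tan28.9° / tan16.3° = 0.5520 / 0.2924 = 1.888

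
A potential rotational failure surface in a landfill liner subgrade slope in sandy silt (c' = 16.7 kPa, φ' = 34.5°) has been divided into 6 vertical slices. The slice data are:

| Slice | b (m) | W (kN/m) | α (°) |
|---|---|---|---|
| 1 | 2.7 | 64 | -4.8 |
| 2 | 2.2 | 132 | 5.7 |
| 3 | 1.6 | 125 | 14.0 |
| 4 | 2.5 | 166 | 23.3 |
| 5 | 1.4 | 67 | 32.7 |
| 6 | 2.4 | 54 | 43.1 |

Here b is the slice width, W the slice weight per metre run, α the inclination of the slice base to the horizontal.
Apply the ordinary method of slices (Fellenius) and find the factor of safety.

Ordinary method of slices: FS = Σ[c'·Δl_i + (W_i cosα_i)·tanφ'] / Σ W_i sinα_i, with Δl_i = b_i / cosα_i.
Slice 1: Δl = 2.7/cos(-4.8°) = 2.710 m; N'_1 = 64·cos(-4.8°) = 63.8; c'Δl = 45.25; W sinα = -5.4
Slice 2: Δl = 2.2/cos5.7° = 2.211 m; N'_2 = 132·cos5.7° = 131.3; c'Δl = 36.92; W sinα = 13.1
Slice 3: Δl = 1.6/cos14.0° = 1.649 m; N'_3 = 125·cos14.0° = 121.3; c'Δl = 27.54; W sinα = 30.2
Slice 4: Δl = 2.5/cos23.3° = 2.722 m; N'_4 = 166·cos23.3° = 152.5; c'Δl = 45.46; W sinα = 65.7
Slice 5: Δl = 1.4/cos32.7° = 1.664 m; N'_5 = 67·cos32.7° = 56.4; c'Δl = 27.78; W sinα = 36.2
Slice 6: Δl = 2.4/cos43.1° = 3.287 m; N'_6 = 54·cos43.1° = 39.4; c'Δl = 54.89; W sinα = 36.9
Σc'Δl = 237.8 kN/m; ΣN' = 564.7 kN/m; ΣW sinα = 176.7 kN/m
Resisting = 237.8 + 564.7·tan34.5° = 237.8 + 388.1 = 625.9 kN/m
FS = 625.9 / 176.7 = 3.541

FS = 3.54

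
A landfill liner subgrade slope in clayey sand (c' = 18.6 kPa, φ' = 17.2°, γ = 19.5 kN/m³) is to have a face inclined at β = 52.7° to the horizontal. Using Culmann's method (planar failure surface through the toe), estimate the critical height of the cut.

Culmann's analysis gives the critical failure plane at α_cr = (β + φ')/2 = (52.7 + 17.2)/2 = 35.0°, and the critical height
H_c = (4c'/γ) · sinβ cosφ' / [1 − cos(β − φ')]
    = (4·18.6/19.5) · sin52.7°·cos17.2° / [1 − cos(35.5°)]
    = 3.815 · 0.7955·0.9553 / [1 − 0.8141]
    = 3.815 · 0.7599 / 0.1859
    = 15.60 m

H_c = 15.60 m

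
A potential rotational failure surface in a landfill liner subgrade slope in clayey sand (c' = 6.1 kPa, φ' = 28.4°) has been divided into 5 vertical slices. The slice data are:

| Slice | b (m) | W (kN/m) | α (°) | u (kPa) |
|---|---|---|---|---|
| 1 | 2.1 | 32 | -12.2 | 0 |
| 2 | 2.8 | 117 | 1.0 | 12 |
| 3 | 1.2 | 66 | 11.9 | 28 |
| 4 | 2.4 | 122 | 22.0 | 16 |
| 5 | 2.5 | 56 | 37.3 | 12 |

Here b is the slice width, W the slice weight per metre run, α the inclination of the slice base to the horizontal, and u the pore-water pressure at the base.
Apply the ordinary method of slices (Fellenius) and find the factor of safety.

FS = 2.19

Ordinary method of slices: FS = Σ[c'·Δl_i + (W_i cosα_i − u_i·Δl_i)·tanφ'] / Σ W_i sinα_i, with Δl_i = b_i / cosα_i.
Slice 1: Δl = 2.1/cos(-12.2°) = 2.149 m; N'_1 = 32·cos(-12.2°) − 0·2.149 = 31.3; c'Δl = 13.11; W sinα = -6.8
Slice 2: Δl = 2.8/cos1.0° = 2.800 m; N'_2 = 117·cos1.0° − 12·2.800 = 83.4; c'Δl = 17.08; W sinα = 2.0
Slice 3: Δl = 1.2/cos11.9° = 1.226 m; N'_3 = 66·cos11.9° − 28·1.226 = 30.2; c'Δl = 7.48; W sinα = 13.6
Slice 4: Δl = 2.4/cos22.0° = 2.588 m; N'_4 = 122·cos22.0° − 16·2.588 = 71.7; c'Δl = 15.79; W sinα = 45.7
Slice 5: Δl = 2.5/cos37.3° = 3.143 m; N'_5 = 56·cos37.3° − 12·3.143 = 6.8; c'Δl = 19.17; W sinα = 33.9
Σc'Δl = 72.6 kN/m; ΣN' = 223.4 kN/m; ΣW sinα = 88.5 kN/m
Resisting = 72.6 + 223.4·tan28.4° = 72.6 + 120.8 = 193.4 kN/m
FS = 193.4 / 88.5 = 2.185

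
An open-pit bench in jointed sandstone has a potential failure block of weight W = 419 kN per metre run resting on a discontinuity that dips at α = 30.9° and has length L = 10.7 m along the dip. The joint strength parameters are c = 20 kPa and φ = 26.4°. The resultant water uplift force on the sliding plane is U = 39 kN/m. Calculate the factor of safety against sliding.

Resolving the block weight along and normal to the plane and applying the Mohr–Coulomb strength on the joint:
N' = W cosα − U = 419·cos30.9° − 39 = 320.5 kN/m
Driving force T = W sinα = 419·sin30.9° = 215.2 kN/m
Resisting force R = c·L + N'·tanφ = 20·10.7 + 320.5·tan26.4° = 214.0 + 159.1 = 373.1 kN/m
FS = R / T = 373.1 / 215.2 = 1.734

FS = 1.73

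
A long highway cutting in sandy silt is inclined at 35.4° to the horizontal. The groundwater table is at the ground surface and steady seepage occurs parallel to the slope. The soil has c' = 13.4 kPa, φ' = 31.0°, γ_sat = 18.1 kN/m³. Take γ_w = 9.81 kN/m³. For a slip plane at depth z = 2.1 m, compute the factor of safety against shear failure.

FS = 1.13

With seepage parallel to the slope and the water table at the surface, the effective normal stress on the slip plane uses the buoyant unit weight γ' = γ_sat − γ_w while the driving shear stress uses γ_sat:
FS = [c' + γ' z cos²β tanφ'] / [γ_sat z sinβ cosβ]
γ' = 18.1 − 9.81 = 8.29 kN/m³
Numerator = 13.4 + 8.29·2.1·cos²35.4°·tan31.0° = 13.4 + 8.29·2.1·0.6644·0.6009 = 20.350 kPa
Denominator = 18.1·2.1·sin35.4°·cos35.4° = 18.1·2.1·0.5793·0.8151 = 17.948 kPa
FS = 20.350 / 17.948 = 1.134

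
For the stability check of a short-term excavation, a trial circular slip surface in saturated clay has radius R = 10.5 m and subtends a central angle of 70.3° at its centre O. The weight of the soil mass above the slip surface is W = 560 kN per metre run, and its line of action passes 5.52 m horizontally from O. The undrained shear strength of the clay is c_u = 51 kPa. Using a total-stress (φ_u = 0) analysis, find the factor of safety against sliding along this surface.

Taking moments about the centre O, the resisting moment is provided by the undrained shear strength acting along the arc:
Arc length L_a = R·θ = 10.5·(70.3°·π/180) = 10.5·1.2270 = 12.88 m
M_R = c_u·L_a·R = 51·12.88·10.5 = 6898.9 kN·m/m
M_D = W·d = 560·5.52 = 3091.2 kN·m/m
FS = M_R / M_D = 6898.9 / 3091.2 = 2.232

FS = 2.23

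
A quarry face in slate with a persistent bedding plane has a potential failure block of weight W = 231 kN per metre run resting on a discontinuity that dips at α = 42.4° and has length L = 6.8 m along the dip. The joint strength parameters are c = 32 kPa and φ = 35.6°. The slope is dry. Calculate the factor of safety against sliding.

FS = 2.18

Resolving the block weight along and normal to the plane and applying the Mohr–Coulomb strength on the joint:
N' = W cosα = 231·cos42.4° = 170.6 kN/m
Driving force T = W sinα = 231·sin42.4° = 155.8 kN/m
Resisting force R = c·L + N'·tanφ = 32·6.8 + 170.6·tan35.6° = 217.6 + 122.1 = 339.7 kN/m
FS = R / T = 339.7 / 155.8 = 2.181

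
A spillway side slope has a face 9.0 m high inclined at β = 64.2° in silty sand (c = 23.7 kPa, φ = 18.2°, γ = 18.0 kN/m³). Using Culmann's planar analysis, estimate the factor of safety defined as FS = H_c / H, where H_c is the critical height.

H_c = (4c/γ) · sinβ cosφ / [1 − cos(β − φ)]
    = (4·23.7/18.0) · sin64.2°·cos18.2° / [1 − cos46.0°]
    = 5.267 · 0.8553 / 0.3053 = 14.75 m
FS = H_c / H = 14.75 / 9.0 = 1.639

FS = 1.64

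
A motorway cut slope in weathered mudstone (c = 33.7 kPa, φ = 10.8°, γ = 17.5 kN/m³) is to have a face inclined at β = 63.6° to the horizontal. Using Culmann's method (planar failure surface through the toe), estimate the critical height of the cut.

Culmann's analysis gives the critical failure plane at α_cr = (β + φ)/2 = (63.6 + 10.8)/2 = 37.2°, and the critical height
H_c = (4c/γ) · sinβ cosφ / [1 − cos(β − φ)]
    = (4·33.7/17.5) · sin63.6°·cos10.8° / [1 − cos(52.8°)]
    = 7.703 · 0.8957·0.9823 / [1 − 0.6046]
    = 7.703 · 0.8798 / 0.3954
    = 17.14 m

H_c = 17.14 m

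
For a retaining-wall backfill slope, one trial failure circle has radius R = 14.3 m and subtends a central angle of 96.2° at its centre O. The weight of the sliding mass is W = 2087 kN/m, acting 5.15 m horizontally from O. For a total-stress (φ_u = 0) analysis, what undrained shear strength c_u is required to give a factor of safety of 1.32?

c_u = 41.3 kPa

FS = c_u·L_a·R / (W·d), so c_u = FS·W·d / (L_a·R).
Arc length L_a = R·θ = 14.3·(96.2°·π/180) = 14.3·1.6790 = 24.01 m
c_u = 1.32·2087·5.15 / (24.01·14.3) = 14187.4 / 343.34 = 41.32 kPa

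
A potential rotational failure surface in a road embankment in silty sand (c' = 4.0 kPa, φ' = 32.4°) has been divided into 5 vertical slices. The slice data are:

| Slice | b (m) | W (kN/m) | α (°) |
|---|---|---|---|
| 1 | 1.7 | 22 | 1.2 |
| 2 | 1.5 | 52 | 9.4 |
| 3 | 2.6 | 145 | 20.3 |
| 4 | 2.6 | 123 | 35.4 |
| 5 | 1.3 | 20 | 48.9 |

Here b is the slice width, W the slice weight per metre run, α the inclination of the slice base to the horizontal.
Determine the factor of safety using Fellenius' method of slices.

Ordinary method of slices: FS = Σ[c'·Δl_i + (W_i cosα_i)·tanφ'] / Σ W_i sinα_i, with Δl_i = b_i / cosα_i.
Slice 1: Δl = 1.7/cos1.2° = 1.700 m; N'_1 = 22·cos1.2° = 22.0; c'Δl = 6.80; W sinα = 0.5
Slice 2: Δl = 1.5/cos9.4° = 1.520 m; N'_2 = 52·cos9.4° = 51.3; c'Δl = 6.08; W sinα = 8.5
Slice 3: Δl = 2.6/cos20.3° = 2.772 m; N'_3 = 145·cos20.3° = 136.0; c'Δl = 11.09; W sinα = 50.3
Slice 4: Δl = 2.6/cos35.4° = 3.190 m; N'_4 = 123·cos35.4° = 100.3; c'Δl = 12.76; W sinα = 71.3
Slice 5: Δl = 1.3/cos48.9° = 1.978 m; N'_5 = 20·cos48.9° = 13.1; c'Δl = 7.91; W sinα = 15.1
Σc'Δl = 44.6 kN/m; ΣN' = 322.7 kN/m; ΣW sinα = 145.6 kN/m
Resisting = 44.6 + 322.7·tan32.4° = 44.6 + 204.8 = 249.4 kN/m
FS = 249.4 / 145.6 = 1.713

FS = 1.71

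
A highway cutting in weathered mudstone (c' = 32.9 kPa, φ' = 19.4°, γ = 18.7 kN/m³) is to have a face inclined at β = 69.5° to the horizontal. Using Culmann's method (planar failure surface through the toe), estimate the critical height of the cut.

H_c = 17.34 m

Culmann's analysis gives the critical failure plane at α_cr = (β + φ')/2 = (69.5 + 19.4)/2 = 44.5°, and the critical height
H_c = (4c'/γ) · sinβ cosφ' / [1 − cos(β − φ')]
    = (4·32.9/18.7) · sin69.5°·cos19.4° / [1 − cos(50.1°)]
    = 7.037 · 0.9367·0.9432 / [1 − 0.6414]
    = 7.037 · 0.8835 / 0.3586
    = 17.34 m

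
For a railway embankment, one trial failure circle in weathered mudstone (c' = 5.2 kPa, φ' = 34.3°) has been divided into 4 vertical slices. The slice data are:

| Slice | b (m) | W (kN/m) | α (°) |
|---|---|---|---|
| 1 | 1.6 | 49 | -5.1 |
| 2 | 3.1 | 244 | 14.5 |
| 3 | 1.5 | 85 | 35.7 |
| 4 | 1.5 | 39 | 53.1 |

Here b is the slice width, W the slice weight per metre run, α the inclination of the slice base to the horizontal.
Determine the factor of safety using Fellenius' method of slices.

FS = 2.22

Ordinary method of slices: FS = Σ[c'·Δl_i + (W_i cosα_i)·tanφ'] / Σ W_i sinα_i, with Δl_i = b_i / cosα_i.
Slice 1: Δl = 1.6/cos(-5.1°) = 1.606 m; N'_1 = 49·cos(-5.1°) = 48.8; c'Δl = 8.35; W sinα = -4.4
Slice 2: Δl = 3.1/cos14.5° = 3.202 m; N'_2 = 244·cos14.5° = 236.2; c'Δl = 16.65; W sinα = 61.1
Slice 3: Δl = 1.5/cos35.7° = 1.847 m; N'_3 = 85·cos35.7° = 69.0; c'Δl = 9.60; W sinα = 49.6
Slice 4: Δl = 1.5/cos53.1° = 2.498 m; N'_4 = 39·cos53.1° = 23.4; c'Δl = 12.99; W sinα = 31.2
Σc'Δl = 47.6 kN/m; ΣN' = 377.5 kN/m; ΣW sinα = 137.5 kN/m
Resisting = 47.6 + 377.5·tan34.3° = 47.6 + 257.5 = 305.1 kN/m
FS = 305.1 / 137.5 = 2.218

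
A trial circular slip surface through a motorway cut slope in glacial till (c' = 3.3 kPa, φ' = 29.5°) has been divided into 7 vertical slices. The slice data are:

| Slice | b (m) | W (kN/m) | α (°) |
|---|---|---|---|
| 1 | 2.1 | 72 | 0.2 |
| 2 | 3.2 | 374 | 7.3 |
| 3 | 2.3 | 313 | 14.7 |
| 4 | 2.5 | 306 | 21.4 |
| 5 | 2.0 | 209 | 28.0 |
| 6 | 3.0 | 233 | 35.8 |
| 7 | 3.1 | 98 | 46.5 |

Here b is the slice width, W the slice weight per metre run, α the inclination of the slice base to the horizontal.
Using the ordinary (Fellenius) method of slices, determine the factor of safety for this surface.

FS = 1.66

Ordinary method of slices: FS = Σ[c'·Δl_i + (W_i cosα_i)·tanφ'] / Σ W_i sinα_i, with Δl_i = b_i / cosα_i.
Slice 1: Δl = 2.1/cos0.2° = 2.100 m; N'_1 = 72·cos0.2° = 72.0; c'Δl = 6.93; W sinα = 0.3
Slice 2: Δl = 3.2/cos7.3° = 3.226 m; N'_2 = 374·cos7.3° = 371.0; c'Δl = 10.65; W sinα = 47.5
Slice 3: Δl = 2.3/cos14.7° = 2.378 m; N'_3 = 313·cos14.7° = 302.8; c'Δl = 7.85; W sinα = 79.4
Slice 4: Δl = 2.5/cos21.4° = 2.685 m; N'_4 = 306·cos21.4° = 284.9; c'Δl = 8.86; W sinα = 111.7
Slice 5: Δl = 2.0/cos28.0° = 2.265 m; N'_5 = 209·cos28.0° = 184.5; c'Δl = 7.47; W sinα = 98.1
Slice 6: Δl = 3.0/cos35.8° = 3.699 m; N'_6 = 233·cos35.8° = 189.0; c'Δl = 12.21; W sinα = 136.3
Slice 7: Δl = 3.1/cos46.5° = 4.503 m; N'_7 = 98·cos46.5° = 67.5; c'Δl = 14.86; W sinα = 71.1
Σc'Δl = 68.8 kN/m; ΣN' = 1471.6 kN/m; ΣW sinα = 544.4 kN/m
Resisting = 68.8 + 1471.6·tan29.5° = 68.8 + 832.6 = 901.4 kN/m
FS = 901.4 / 544.4 = 1.656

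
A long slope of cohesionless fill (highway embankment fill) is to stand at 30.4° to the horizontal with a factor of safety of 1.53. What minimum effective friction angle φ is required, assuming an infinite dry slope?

FS = tanφ/tanβ ⇒ tanφ = FS · tanβ = 1.53 · tan30.4° = 0.8976
φ = arctan(0.8976) = 41.91°

φ = 41.9°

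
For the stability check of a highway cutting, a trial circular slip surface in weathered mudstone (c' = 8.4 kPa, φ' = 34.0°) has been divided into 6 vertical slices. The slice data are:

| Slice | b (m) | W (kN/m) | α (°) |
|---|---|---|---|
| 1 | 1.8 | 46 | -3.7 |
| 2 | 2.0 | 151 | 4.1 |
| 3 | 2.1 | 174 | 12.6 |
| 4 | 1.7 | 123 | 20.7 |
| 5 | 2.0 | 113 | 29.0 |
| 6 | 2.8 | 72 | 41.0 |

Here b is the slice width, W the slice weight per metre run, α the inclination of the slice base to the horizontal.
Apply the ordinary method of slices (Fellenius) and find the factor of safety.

FS = 2.84

Ordinary method of slices: FS = Σ[c'·Δl_i + (W_i cosα_i)·tanφ'] / Σ W_i sinα_i, with Δl_i = b_i / cosα_i.
Slice 1: Δl = 1.8/cos(-3.7°) = 1.804 m; N'_1 = 46·cos(-3.7°) = 45.9; c'Δl = 15.15; W sinα = -3.0
Slice 2: Δl = 2.0/cos4.1° = 2.005 m; N'_2 = 151·cos4.1° = 150.6; c'Δl = 16.84; W sinα = 10.8
Slice 3: Δl = 2.1/cos12.6° = 2.152 m; N'_3 = 174·cos12.6° = 169.8; c'Δl = 18.08; W sinα = 38.0
Slice 4: Δl = 1.7/cos20.7° = 1.817 m; N'_4 = 123·cos20.7° = 115.1; c'Δl = 15.27; W sinα = 43.5
Slice 5: Δl = 2.0/cos29.0° = 2.287 m; N'_5 = 113·cos29.0° = 98.8; c'Δl = 19.21; W sinα = 54.8
Slice 6: Δl = 2.8/cos41.0° = 3.710 m; N'_6 = 72·cos41.0° = 54.3; c'Δl = 31.16; W sinα = 47.2
Σc'Δl = 115.7 kN/m; ΣN' = 634.6 kN/m; ΣW sinα = 191.3 kN/m
Resisting = 115.7 + 634.6·tan34.0° = 115.7 + 428.0 = 543.7 kN/m
FS = 543.7 / 191.3 = 2.843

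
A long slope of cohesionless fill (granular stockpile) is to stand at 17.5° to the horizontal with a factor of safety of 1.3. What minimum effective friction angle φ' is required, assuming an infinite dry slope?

FS = tanφ'/tanβ ⇒ tanφ' = FS · tanβ = 1.3 · tan17.5° = 0.4099
φ' = arctan(0.4099) = 22.29°

φ' = 22.3°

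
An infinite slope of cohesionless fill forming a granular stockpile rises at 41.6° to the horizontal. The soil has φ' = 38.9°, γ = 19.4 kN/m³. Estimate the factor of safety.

For a dry cohesionless infinite slope the factor of safety is FS = tanφ' / tanβ.
FS = tan38.9° / tan41.6° = 0.8069 / 0.8878 = 0.909

FS = 0.91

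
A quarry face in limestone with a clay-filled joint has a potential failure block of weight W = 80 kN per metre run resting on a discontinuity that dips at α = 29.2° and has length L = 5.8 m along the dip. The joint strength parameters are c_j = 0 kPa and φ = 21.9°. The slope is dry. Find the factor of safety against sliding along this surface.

Resolving the block weight along and normal to the plane and applying the Mohr–Coulomb strength on the joint:
N' = W cosα = 80·cos29.2° = 69.8 kN/m
Driving force T = W sinα = 80·sin29.2° = 39.0 kN/m
Resisting force R = c_j·L + N'·tanφ = 0·5.8 + 69.8·tan21.9° = 0.0 + 28.1 = 28.1 kN/m
FS = R / T = 28.1 / 39.0 = 0.719

FS = 0.72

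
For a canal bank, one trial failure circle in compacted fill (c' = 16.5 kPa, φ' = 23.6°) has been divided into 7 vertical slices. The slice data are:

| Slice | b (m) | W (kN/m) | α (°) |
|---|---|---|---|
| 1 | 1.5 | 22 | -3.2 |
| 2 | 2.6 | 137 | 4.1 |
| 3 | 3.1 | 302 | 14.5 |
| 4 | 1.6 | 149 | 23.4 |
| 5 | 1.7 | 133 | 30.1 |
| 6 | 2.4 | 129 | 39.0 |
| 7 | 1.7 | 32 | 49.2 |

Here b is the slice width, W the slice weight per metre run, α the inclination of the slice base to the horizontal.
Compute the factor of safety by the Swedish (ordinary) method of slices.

FS = 2.02

Ordinary method of slices: FS = Σ[c'·Δl_i + (W_i cosα_i)·tanφ'] / Σ W_i sinα_i, with Δl_i = b_i / cosα_i.
Slice 1: Δl = 1.5/cos(-3.2°) = 1.502 m; N'_1 = 22·cos(-3.2°) = 22.0; c'Δl = 24.79; W sinα = -1.2
Slice 2: Δl = 2.6/cos4.1° = 2.607 m; N'_2 = 137·cos4.1° = 136.6; c'Δl = 43.01; W sinα = 9.8
Slice 3: Δl = 3.1/cos14.5° = 3.202 m; N'_3 = 302·cos14.5° = 292.4; c'Δl = 52.83; W sinα = 75.6
Slice 4: Δl = 1.6/cos23.4° = 1.743 m; N'_4 = 149·cos23.4° = 136.7; c'Δl = 28.77; W sinα = 59.2
Slice 5: Δl = 1.7/cos30.1° = 1.965 m; N'_5 = 133·cos30.1° = 115.1; c'Δl = 32.42; W sinα = 66.7
Slice 6: Δl = 2.4/cos39.0° = 3.088 m; N'_6 = 129·cos39.0° = 100.3; c'Δl = 50.96; W sinα = 81.2
Slice 7: Δl = 1.7/cos49.2° = 2.602 m; N'_7 = 32·cos49.2° = 20.9; c'Δl = 42.93; W sinα = 24.2
Σc'Δl = 275.7 kN/m; ΣN' = 824.0 kN/m; ΣW sinα = 315.5 kN/m
Resisting = 275.7 + 824.0·tan23.6° = 275.7 + 360.0 = 635.7 kN/m
FS = 635.7 / 315.5 = 2.015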